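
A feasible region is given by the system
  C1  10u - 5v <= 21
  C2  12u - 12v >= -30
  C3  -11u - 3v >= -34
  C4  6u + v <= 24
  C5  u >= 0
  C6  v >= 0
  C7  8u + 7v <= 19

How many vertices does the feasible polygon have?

The feasible vertices (each the meet of two boundaries and inside every other half-plane) are:
  (21/10, 0)
  (11/5, 1/5)
  (0, 5/2)
  (1/10, 13/5)
  (0, 0)

5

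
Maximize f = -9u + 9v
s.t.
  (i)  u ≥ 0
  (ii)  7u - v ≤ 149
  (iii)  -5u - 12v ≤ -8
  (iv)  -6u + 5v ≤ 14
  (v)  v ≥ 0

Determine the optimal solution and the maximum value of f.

u = 759/29, v = 992/29, maximum f = 2097/29

Corner points and f = -9u + 9v:
  (0, 2/3) → f = 6
  (0, 14/5) → f = 126/5
  (759/29, 992/29) → f = 2097/29
  (149/7, 0) → f = -1341/7
  (8/5, 0) → f = -72/5

The binding constraints are 7u - v = 149 and -6u + 5v = 14.
Solving simultaneously gives u = 759/29, v = 992/29.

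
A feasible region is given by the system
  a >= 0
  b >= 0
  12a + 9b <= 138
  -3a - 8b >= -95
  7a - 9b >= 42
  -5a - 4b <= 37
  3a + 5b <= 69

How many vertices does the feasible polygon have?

Intersecting each pair of boundary lines and keeping only the points that satisfy every inequality leaves:
  (23/2, 0)
  (6, 0)
  (180/19, 154/57)

3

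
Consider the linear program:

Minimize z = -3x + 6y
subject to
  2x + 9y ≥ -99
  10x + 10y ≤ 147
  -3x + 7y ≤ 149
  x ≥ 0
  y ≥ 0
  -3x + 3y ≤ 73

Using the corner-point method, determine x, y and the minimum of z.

Extreme points and z = -3x + 6y:
  (0, 147/10) → z = 441/5
  (147/10, 0) → z = -441/10
  (0, 0) → z = 0

x = 147/10, y = 0, minimum z = -441/10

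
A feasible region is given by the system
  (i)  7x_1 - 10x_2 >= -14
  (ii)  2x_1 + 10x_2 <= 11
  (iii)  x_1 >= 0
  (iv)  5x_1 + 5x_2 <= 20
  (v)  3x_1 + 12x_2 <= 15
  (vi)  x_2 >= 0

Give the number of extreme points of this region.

5

Intersecting each pair of boundary lines and keeping only the points that satisfy every inequality leaves:
  (0, 11/10)
  (3, 1/2)
  (0, 0)
  (11/3, 1/3)
  (4, 0)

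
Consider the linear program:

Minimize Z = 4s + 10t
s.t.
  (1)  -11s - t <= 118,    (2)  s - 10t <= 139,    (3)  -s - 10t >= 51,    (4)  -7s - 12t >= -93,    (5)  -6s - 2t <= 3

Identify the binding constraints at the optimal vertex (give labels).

Extreme points and Z = 4s + 10t:
  (1299/41, -440/41) → Z = 796/41
  (4, -27/2) → Z = -119
  (771/29, -225/29) → Z = 834/29
  (36/29, -303/58) → Z = -1371/29

The minimum is at (4, -27/2). Substituting into each constraint, equality holds for (2) and (5); the remaining constraints have slack.

(2) and (5)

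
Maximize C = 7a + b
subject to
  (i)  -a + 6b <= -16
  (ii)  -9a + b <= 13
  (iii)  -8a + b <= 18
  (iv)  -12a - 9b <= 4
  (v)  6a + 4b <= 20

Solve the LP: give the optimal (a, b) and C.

At the optimal vertex, -12a - 9b = 4 and 6a + 4b = 20.
Solving simultaneously gives a = 98/3, b = -44.

a = 98/3, b = -44, maximum C = 554/3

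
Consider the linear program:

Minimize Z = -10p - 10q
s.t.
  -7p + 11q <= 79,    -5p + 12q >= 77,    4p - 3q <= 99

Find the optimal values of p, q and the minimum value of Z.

p = 1326/23, q = 1009/23, minimum Z = -23350/23

Corner points and Z = -10p - 10q:
  (-101/29, 144/29) → Z = -430/29
  (1326/23, 1009/23) → Z = -23350/23
  (43, 73/3) → Z = -2020/3

The optimum lies where -7p + 11q = 79 and 4p - 3q = 99.
Solving simultaneously gives p = 1326/23, q = 1009/23.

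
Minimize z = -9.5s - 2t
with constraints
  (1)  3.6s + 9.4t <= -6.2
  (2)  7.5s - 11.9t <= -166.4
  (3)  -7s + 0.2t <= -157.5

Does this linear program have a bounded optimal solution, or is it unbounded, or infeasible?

infeasible

The boundaries 3.6s + 9.4t = -6.2 and 7.5s - 11.9t = -166.4 meet at (-27299/1889, 9209/1889), but that point violates -7s + 0.2t ≤ -157.5. Every candidate vertex is excluded by some other constraint, so the feasible region is empty.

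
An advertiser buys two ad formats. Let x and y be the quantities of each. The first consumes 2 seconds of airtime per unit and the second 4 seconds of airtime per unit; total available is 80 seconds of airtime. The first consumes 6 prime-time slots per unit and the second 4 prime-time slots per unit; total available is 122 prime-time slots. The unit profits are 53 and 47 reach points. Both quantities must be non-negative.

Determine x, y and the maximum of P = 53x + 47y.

Vertices and P = 53x + 47y:
  (0, 0) → P = 0
  (0, 20) → P = 940
  (61/3, 0) → P = 3233/3
  (21/2, 59/4) → P = 4999/4

The optimum lies where 2x + 4y = 80 and 6x + 4y = 122.
Solving simultaneously gives x = 21/2, y = 59/4.

x = 21/2, y = 59/4, maximum P = 4999/4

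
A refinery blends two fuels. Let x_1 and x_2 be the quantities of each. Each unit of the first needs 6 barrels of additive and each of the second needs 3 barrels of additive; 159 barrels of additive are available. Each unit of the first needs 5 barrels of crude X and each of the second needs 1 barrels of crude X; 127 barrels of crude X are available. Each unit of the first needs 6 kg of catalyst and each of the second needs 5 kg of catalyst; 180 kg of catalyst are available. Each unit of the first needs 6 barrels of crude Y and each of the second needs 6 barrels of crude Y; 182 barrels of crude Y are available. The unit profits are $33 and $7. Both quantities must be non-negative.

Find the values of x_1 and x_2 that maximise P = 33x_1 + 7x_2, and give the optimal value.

Corner points and P = 33x_1 + 7x_2:
  (0, 0) → P = 0
  (0, 91/3) → P = 637/3
  (127/5, 0) → P = 4191/5
  (74/3, 11/3) → P = 2519/3
  (68/3, 23/3) → P = 2405/3

At the optimal vertex, 6x_1 + 3x_2 = 159 and 5x_1 + x_2 = 127.
Solving simultaneously gives x_1 = 74/3, x_2 = 11/3.

x_1 = 74/3, x_2 = 11/3, maximum P = 2519/3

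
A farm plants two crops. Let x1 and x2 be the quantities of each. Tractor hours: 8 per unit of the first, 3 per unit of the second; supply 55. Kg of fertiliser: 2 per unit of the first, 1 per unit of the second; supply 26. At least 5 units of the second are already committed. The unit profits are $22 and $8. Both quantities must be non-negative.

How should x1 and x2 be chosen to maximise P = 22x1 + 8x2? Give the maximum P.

Corner points and P = 22x1 + 8x2:
  (0, 55/3) → P = 440/3
  (0, 5) → P = 40
  (5, 5) → P = 150

x1 = 5, x2 = 5, maximum P = 150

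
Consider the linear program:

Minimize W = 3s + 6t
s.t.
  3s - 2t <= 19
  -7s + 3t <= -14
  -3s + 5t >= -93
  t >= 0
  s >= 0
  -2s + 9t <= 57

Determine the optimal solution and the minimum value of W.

Extreme points and W = 3s + 6t:
  (19/3, 0) → W = 19
  (285/23, 209/23) → W = 2109/23
  (2, 0) → W = 6
  (99/19, 427/57) → W = 1151/19

s = 2, t = 0, minimum W = 6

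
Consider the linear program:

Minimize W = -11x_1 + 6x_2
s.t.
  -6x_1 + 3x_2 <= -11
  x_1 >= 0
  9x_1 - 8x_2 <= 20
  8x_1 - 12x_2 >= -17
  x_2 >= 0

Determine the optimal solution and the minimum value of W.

x_1 = 94/11, x_2 = 313/44, minimum W = -1129/22

Extreme points and W = -11x_1 + 6x_2:
  (61/16, 95/24) → W = -291/16
  (11/6, 0) → W = -121/6
  (94/11, 313/44) → W = -1129/22
  (20/9, 0) → W = -220/9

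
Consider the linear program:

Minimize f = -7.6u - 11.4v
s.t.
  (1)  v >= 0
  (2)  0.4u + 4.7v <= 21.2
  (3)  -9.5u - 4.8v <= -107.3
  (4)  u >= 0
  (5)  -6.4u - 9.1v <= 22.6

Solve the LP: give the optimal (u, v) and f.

u = 53, v = 0, minimum f = -402.8

Corner points and f = -7.6u - 11.4v:
  (53, 0) → f = -2014/5
  (1073/95, 0) → f = -2146/25
  (40255/4273, 15848/4273) → f = -2433026/21365

The optimum lies where v = 0 and 0.4u + 4.7v = 21.2.
Solving simultaneously gives u = 53, v = 0.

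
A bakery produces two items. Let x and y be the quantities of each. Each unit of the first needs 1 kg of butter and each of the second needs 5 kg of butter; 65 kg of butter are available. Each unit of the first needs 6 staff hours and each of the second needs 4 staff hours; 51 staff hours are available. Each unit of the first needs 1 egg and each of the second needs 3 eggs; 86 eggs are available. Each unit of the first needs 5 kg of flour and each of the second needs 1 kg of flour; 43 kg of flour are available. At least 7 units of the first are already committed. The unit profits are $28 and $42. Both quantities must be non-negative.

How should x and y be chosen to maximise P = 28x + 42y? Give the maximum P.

Vertices and P = 28x + 42y:
  (17/2, 0) → P = 238
  (7, 0) → P = 196
  (7, 9/4) → P = 581/2

At the optimal vertex, 6x + 4y = 51 and x = 7.
Solving simultaneously gives x = 7, y = 9/4.

x = 7, y = 9/4, maximum P = 581/2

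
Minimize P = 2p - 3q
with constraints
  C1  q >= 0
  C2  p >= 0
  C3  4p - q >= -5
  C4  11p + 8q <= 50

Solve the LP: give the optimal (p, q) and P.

p = 10/43, q = 255/43, minimum P = -745/43

Corner points and P = 2p - 3q:
  (0, 0) → P = 0
  (50/11, 0) → P = 100/11
  (0, 5) → P = -15
  (10/43, 255/43) → P = -745/43

The binding constraints are 4p - q = -5 and 11p + 8q = 50.
Solving simultaneously gives p = 10/43, q = 255/43.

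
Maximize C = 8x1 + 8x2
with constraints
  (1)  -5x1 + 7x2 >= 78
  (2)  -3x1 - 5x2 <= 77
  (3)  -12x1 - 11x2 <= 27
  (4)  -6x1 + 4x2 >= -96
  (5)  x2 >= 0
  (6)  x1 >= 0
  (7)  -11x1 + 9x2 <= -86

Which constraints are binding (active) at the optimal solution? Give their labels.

Corner points and C = 8x1 + 8x2:
  (492/11, 474/11) → C = 7728/11
  (163/4, 161/4) → C = 648
  (52, 54) → C = 848

The maximum is at (52, 54). Substituting into each constraint, equality holds for (4) and (7); the remaining constraints have slack.

(4) and (7)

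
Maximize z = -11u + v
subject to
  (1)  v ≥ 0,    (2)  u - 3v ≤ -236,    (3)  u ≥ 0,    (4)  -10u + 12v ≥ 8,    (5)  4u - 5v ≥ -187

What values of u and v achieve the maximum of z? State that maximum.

u = 619/7, v = 757/7, maximum z = -6052/7

Corner points and z = -11u + v:
  (156, 392/3) → z = -4756/3
  (619/7, 757/7) → z = -6052/7
  (1102, 919) → z = -11203

The optimum lies where u - 3v = -236 and 4u - 5v = -187.
Solving simultaneously gives u = 619/7, v = 757/7.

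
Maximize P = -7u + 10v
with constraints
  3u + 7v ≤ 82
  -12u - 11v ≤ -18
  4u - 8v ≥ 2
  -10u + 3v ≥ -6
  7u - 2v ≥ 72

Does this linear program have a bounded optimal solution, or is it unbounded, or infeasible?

infeasible

The boundaries 3u + 7v = 82 and 4u - 8v = 2 meet at (335/26, 161/26), but that point violates -10u + 3v ≥ -6. Every candidate vertex is excluded by some other constraint, so the feasible region is empty.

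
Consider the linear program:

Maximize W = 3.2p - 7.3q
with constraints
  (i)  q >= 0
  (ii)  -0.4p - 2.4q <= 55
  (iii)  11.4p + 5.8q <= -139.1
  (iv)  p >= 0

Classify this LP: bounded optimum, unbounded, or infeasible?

The boundaries q = 0 and -0.4p - 2.4q = 55 meet at (-137.5, 0), but that point violates p ≥ 0. Every candidate vertex is excluded by some other constraint, so the feasible region is empty.

infeasible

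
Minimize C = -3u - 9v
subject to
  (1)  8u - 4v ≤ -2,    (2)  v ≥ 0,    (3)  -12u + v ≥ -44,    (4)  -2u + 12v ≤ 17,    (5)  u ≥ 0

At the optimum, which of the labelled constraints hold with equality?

Extreme points and C = -3u - 9v:
  (1/2, 3/2) → C = -15
  (0, 1/2) → C = -9/2
  (0, 17/12) → C = -51/4

The minimum is at (1/2, 3/2). Substituting into each constraint, equality holds for (1) and (4); the remaining constraints have slack.

(1) and (4)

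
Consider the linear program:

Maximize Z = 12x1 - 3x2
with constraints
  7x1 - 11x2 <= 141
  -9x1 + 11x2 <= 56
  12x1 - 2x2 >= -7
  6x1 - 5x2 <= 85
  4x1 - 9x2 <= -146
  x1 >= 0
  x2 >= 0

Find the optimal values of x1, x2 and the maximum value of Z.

x1 = 405/7, x2 = 367/7, maximum Z = 537

Vertices and Z = 12x1 - 3x2:
  (405/7, 367/7) → Z = 537
  (1102/37, 1090/37) → Z = 9954/37
  (1495/34, 608/17) → Z = 7146/17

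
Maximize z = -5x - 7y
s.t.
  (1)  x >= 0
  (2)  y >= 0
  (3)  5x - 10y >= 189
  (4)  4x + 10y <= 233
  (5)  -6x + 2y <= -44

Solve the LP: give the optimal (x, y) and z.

x = 189/5, y = 0, maximum z = -189

Corner points and z = -5x - 7y:
  (189/5, 0) → z = -189
  (233/4, 0) → z = -1165/4
  (422/9, 409/90) → z = -23963/90

The optimum lies where y = 0 and 5x - 10y = 189.
Solving simultaneously gives x = 189/5, y = 0.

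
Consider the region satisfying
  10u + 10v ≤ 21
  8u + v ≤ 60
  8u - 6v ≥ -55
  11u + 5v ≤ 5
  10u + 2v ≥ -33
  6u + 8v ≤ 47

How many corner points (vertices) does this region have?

5

Pairwise boundary intersections that survive every other constraint:
  (-106/35, 359/70)
  (-11/12, 181/60)
  (295/29, -620/29)
  (51/2, -144)
  (-77/19, 143/38)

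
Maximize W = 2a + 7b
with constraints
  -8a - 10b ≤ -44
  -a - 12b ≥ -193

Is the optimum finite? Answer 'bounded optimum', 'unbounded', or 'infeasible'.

unbounded

From the feasible point (-701/43, 750/43), moving in the direction (12, -1) keeps every constraint satisfied while W increases without bound.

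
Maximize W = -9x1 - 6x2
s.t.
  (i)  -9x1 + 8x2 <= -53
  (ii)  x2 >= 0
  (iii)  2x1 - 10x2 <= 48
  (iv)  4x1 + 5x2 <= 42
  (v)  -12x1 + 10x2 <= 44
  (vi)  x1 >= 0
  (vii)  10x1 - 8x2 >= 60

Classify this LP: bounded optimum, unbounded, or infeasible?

Feasible corners and W = -9x1 - 6x2:
  (601/77, 166/77) → W = -915/11
  (7, 5/4) → W = -141/2
  (21/2, 0) → W = -189/2
  (6, 0) → W = -54
The feasible region has finitely many vertices and no improving ray; the maximum is -54 at (6, 0).

bounded optimum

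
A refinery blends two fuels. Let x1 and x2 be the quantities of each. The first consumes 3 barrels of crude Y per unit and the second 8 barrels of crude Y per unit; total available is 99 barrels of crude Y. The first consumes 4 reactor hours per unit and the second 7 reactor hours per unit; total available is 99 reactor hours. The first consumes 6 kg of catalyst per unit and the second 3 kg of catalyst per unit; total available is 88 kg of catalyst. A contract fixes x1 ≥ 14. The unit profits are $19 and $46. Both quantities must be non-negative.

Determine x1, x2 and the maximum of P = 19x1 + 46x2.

x1 = 14, x2 = 4/3, maximum P = 982/3

Corner points and P = 19x1 + 46x2:
  (44/3, 0) → P = 836/3
  (14, 0) → P = 266
  (14, 4/3) → P = 982/3

The binding constraints are 6x1 + 3x2 = 88 and x1 = 14.
Solving simultaneously gives x1 = 14, x2 = 4/3.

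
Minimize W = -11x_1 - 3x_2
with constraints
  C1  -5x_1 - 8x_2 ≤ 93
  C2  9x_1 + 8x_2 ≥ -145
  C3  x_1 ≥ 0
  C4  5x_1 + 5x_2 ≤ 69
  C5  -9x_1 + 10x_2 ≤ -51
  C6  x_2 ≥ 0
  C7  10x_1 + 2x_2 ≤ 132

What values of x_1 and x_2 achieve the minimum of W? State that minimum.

The optimum lies where 5x_1 + 5x_2 = 69 and 10x_1 + 2x_2 = 132.
Solving simultaneously gives x_1 = 261/20, x_2 = 3/4.

x_1 = 261/20, x_2 = 3/4, minimum W = -729/5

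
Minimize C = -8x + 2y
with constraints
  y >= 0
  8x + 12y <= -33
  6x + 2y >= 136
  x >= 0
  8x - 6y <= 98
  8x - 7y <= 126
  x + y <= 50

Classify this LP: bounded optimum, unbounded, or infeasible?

The boundaries 6x + 2y = 136 and 8x - 6y = 98 meet at (253/13, 125/13), but that point violates 8x + 12y ≤ -33. Every candidate vertex is excluded by some other constraint, so the feasible region is empty.

infeasible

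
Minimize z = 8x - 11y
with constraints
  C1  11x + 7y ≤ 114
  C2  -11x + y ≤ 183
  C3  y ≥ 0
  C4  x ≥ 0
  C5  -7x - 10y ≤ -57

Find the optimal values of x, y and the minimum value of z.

x = 0, y = 114/7, minimum z = -1254/7

Vertices and z = 8x - 11y:
  (114/11, 0) → z = 912/11
  (0, 114/7) → z = -1254/7
  (57/7, 0) → z = 456/7
  (0, 57/10) → z = -627/10

The optimum lies where 11x + 7y = 114 and x = 0.
Solving simultaneously gives x = 0, y = 114/7.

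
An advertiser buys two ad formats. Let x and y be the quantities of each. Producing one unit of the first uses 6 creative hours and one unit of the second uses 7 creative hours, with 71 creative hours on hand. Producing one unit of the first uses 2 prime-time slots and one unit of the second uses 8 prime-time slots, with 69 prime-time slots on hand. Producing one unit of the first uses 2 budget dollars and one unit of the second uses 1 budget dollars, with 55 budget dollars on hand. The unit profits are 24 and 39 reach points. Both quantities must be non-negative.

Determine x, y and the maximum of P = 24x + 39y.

x = 5/2, y = 8, maximum P = 372

Feasible corners and P = 24x + 39y:
  (0, 0) → P = 0
  (0, 69/8) → P = 2691/8
  (71/6, 0) → P = 284
  (5/2, 8) → P = 372

At the optimal vertex, 6x + 7y = 71 and 2x + 8y = 69.
Solving simultaneously gives x = 5/2, y = 8.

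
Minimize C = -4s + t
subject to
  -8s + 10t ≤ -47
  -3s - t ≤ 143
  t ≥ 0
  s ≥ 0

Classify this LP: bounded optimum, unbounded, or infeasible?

unbounded

From the feasible point (47/8, 0), moving in the direction (10, 8) keeps every constraint satisfied while C decreases without bound.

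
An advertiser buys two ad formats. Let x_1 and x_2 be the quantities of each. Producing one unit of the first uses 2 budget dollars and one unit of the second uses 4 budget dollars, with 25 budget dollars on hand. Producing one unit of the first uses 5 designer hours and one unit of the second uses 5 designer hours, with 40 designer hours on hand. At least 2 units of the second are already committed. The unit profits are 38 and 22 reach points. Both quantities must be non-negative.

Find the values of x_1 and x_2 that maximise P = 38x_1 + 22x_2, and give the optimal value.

x_1 = 6, x_2 = 2, maximum P = 272

Extreme points and P = 38x_1 + 22x_2:
  (0, 25/4) → P = 275/2
  (0, 2) → P = 44
  (7/2, 9/2) → P = 232
  (6, 2) → P = 272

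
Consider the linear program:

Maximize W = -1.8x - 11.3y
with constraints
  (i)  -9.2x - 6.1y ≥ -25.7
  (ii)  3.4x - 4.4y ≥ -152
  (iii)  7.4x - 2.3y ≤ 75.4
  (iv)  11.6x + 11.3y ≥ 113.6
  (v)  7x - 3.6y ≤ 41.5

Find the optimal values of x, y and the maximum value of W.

x = -12.125, y = 22.5, maximum W = -232.425

Vertices and W = -1.8x - 11.3y:
  (-40706/3061, 74289/3061) → W = -7661949/30610
  (-97/8, 45/2) → W = -9297/40
  (-20296/1491, 35824/1491) → W = -263056/1065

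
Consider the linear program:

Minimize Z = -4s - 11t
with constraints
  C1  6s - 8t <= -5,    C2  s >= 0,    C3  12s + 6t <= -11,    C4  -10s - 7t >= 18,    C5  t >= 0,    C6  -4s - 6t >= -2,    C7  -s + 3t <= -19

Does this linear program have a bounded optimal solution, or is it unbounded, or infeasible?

infeasible

The boundaries -4s - 6t = -2 and -s + 3t = -19 meet at (20/3, -37/9), but that point violates 6s - 8t ≤ -5. Every candidate vertex is excluded by some other constraint, so the feasible region is empty.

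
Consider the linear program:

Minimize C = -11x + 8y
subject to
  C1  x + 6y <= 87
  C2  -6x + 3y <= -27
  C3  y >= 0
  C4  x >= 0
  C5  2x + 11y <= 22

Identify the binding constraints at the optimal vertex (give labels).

C3 and C5

Feasible corners and C = -11x + 8y:
  (9/2, 0) → C = -99/2
  (121/24, 13/12) → C = -1123/24
  (11, 0) → C = -121

The minimum is at (11, 0). Substituting into each constraint, equality holds for C3 and C5; the remaining constraints have slack.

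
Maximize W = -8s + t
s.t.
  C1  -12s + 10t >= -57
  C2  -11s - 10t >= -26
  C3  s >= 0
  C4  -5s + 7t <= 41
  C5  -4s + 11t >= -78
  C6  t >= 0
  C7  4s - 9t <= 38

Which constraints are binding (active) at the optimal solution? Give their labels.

Vertices and W = -8s + t:
  (0, 13/5) → W = 13/5
  (26/11, 0) → W = -208/11
  (0, 0) → W = 0

The maximum is at (0, 13/5). Substituting into each constraint, equality holds for C2 and C3; the remaining constraints have slack.

C2 and C3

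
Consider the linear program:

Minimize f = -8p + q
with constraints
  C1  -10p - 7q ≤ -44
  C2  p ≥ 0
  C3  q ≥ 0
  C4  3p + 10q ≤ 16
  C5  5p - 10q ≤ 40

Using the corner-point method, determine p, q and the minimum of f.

p = 16/3, q = 0, minimum f = -128/3

Extreme points and f = -8p + q:
  (22/5, 0) → f = -176/5
  (328/79, 28/79) → f = -2596/79
  (16/3, 0) → f = -128/3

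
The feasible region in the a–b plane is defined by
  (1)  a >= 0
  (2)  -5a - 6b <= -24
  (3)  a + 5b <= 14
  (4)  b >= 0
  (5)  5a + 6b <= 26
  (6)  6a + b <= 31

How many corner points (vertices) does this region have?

The feasible vertices (each the meet of two boundaries and inside every other half-plane) are:
  (36/19, 46/19)
  (24/5, 0)
  (46/19, 44/19)
  (31/6, 0)
  (160/31, 1/31)

5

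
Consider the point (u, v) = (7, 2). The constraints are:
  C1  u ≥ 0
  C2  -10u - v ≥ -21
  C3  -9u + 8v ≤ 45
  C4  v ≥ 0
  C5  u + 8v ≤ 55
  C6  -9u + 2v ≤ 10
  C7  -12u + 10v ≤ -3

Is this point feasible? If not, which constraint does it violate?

not feasible — violates C2

Constraint C2: -10u - v = -72, which is not ≥ -21. All other constraints are satisfied.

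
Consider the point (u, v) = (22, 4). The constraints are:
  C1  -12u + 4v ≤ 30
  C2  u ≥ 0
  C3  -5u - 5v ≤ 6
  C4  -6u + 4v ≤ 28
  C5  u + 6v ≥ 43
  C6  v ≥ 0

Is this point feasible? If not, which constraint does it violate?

C1: -248 ≤ 30 ✓
C2: 22 ≥ 0 ✓
C3: -130 ≤ 6 ✓
C4: -116 ≤ 28 ✓
C5: 46 ≥ 43 ✓
C6: 4 ≥ 0 ✓

feasible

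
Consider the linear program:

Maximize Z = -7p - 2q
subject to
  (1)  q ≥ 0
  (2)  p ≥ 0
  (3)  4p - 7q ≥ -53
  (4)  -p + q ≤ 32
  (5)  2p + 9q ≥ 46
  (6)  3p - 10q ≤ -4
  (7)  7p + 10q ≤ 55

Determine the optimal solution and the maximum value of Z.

p = 0, q = 46/9, maximum Z = -92/9

At the optimal vertex, p = 0 and 2p + 9q = 46.
Solving simultaneously gives p = 0, q = 46/9.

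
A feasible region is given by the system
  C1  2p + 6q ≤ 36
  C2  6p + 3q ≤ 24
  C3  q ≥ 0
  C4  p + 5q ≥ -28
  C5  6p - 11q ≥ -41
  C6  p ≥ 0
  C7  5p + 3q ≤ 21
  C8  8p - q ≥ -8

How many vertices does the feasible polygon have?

5

Of the 28 pairwise boundary intersections, those satisfying every inequality are:
  (4, 0)
  (3, 2)
  (0, 0)
  (0, 41/11)
  (108/73, 331/73)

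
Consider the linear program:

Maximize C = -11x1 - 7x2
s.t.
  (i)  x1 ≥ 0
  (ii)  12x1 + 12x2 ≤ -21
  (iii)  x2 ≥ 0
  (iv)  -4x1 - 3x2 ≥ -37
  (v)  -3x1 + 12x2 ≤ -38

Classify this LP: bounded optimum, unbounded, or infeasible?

infeasible

The boundaries x1 = 0 and -3x1 + 12x2 = -38 meet at (0, -19/6), but that point violates x2 ≥ 0. Every candidate vertex is excluded by some other constraint, so the feasible region is empty.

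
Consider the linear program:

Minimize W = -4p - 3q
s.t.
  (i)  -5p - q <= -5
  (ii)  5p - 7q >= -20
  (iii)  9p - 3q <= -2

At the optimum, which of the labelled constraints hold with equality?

(ii) and (iii)

Feasible corners and W = -4p - 3q:
  (3/8, 25/8) → W = -87/8
  (13/24, 55/24) → W = -217/24
  (23/24, 85/24) → W = -347/24

The minimum is at (23/24, 85/24). Substituting into each constraint, equality holds for (ii) and (iii); the remaining constraints have slack.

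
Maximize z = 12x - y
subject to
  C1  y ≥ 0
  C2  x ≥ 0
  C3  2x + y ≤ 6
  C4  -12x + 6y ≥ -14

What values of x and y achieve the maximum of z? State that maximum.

Corner points and z = 12x - y:
  (0, 0) → z = 0
  (7/6, 0) → z = 14
  (0, 6) → z = -6
  (25/12, 11/6) → z = 139/6

x = 25/12, y = 11/6, maximum z = 139/6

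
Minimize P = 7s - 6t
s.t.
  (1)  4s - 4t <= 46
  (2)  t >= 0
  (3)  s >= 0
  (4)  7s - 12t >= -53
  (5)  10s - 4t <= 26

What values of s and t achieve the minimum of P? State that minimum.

s = 0, t = 53/12, minimum P = -53/2

Extreme points and P = 7s - 6t:
  (0, 0) → P = 0
  (13/5, 0) → P = 91/5
  (0, 53/12) → P = -53/2
  (131/23, 178/23) → P = -151/23

At the optimal vertex, s = 0 and 7s - 12t = -53.
Solving simultaneously gives s = 0, t = 53/12.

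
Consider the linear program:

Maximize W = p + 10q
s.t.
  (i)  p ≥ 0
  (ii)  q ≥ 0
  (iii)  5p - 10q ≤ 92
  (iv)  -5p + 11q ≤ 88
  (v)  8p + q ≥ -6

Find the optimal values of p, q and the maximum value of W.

p = 1892/5, q = 180, maximum W = 10892/5

Extreme points and W = p + 10q:
  (0, 0) → W = 0
  (0, 8) → W = 80
  (92/5, 0) → W = 92/5
  (1892/5, 180) → W = 10892/5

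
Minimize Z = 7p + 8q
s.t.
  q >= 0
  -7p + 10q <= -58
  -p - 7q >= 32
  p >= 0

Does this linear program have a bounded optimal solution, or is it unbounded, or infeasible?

The boundaries q = 0 and -7p + 10q = -58 meet at (58/7, 0), but that point violates -p - 7q ≥ 32. Every candidate vertex is excluded by some other constraint, so the feasible region is empty.

infeasible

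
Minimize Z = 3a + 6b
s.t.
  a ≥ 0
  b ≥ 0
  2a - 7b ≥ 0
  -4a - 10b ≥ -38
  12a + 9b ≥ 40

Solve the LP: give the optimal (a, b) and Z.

Extreme points and Z = 3a + 6b:
  (19/2, 0) → Z = 57/2
  (10/3, 0) → Z = 10
  (133/24, 19/12) → Z = 209/8
  (140/51, 40/51) → Z = 220/17

The optimum lies where b = 0 and 12a + 9b = 40.
Solving simultaneously gives a = 10/3, b = 0.

a = 10/3, b = 0, minimum Z = 10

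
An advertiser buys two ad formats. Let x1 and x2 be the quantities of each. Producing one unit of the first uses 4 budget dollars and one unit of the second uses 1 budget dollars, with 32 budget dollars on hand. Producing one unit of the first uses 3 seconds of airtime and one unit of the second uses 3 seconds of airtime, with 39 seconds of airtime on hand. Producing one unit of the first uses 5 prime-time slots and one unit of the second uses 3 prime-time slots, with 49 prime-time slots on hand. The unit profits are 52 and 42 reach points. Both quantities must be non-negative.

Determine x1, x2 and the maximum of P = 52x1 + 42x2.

Corner points and P = 52x1 + 42x2:
  (0, 0) → P = 0
  (0, 13) → P = 546
  (8, 0) → P = 416
  (47/7, 36/7) → P = 3956/7
  (5, 8) → P = 596

The binding constraints are 3x1 + 3x2 = 39 and 5x1 + 3x2 = 49.
Solving simultaneously gives x1 = 5, x2 = 8.

x1 = 5, x2 = 8, maximum P = 596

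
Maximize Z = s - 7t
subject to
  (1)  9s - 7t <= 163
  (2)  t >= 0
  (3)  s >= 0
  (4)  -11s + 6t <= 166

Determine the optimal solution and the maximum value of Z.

s = 163/9, t = 0, maximum Z = 163/9

Corner points and Z = s - 7t:
  (163/9, 0) → Z = 163/9
  (0, 0) → Z = 0
  (0, 83/3) → Z = -581/3
The feasible region is unbounded (it extends along (6, 11), (7, 9)), but Z strictly decreases along every unbounded feasible direction, so there is no improving ray and the maximum is attained at a vertex.

The optimum lies where 9s - 7t = 163 and t = 0.
Solving simultaneously gives s = 163/9, t = 0.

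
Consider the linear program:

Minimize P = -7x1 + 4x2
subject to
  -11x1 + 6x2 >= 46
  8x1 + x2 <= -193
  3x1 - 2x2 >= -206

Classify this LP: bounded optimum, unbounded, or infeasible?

unbounded

From the feasible point (-1204/59, -1755/59), moving in the direction (-6, -11) keeps every constraint satisfied while P decreases without bound.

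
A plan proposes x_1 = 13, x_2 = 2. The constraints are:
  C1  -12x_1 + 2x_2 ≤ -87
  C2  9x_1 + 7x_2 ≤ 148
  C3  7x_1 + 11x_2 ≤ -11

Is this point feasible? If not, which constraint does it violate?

Constraint C3: 7x_1 + 11x_2 = 113, which is not ≤ -11. All other constraints are satisfied.

not feasible — violates C3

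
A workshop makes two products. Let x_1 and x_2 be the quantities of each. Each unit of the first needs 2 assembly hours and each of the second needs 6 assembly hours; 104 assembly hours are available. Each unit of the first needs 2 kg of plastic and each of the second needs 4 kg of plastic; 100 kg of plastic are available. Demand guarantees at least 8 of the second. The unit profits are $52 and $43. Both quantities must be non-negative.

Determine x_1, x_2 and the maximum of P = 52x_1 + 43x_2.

Feasible corners and P = 52x_1 + 43x_2:
  (0, 52/3) → P = 2236/3
  (0, 8) → P = 344
  (28, 8) → P = 1800

x_1 = 28, x_2 = 8, maximum P = 1800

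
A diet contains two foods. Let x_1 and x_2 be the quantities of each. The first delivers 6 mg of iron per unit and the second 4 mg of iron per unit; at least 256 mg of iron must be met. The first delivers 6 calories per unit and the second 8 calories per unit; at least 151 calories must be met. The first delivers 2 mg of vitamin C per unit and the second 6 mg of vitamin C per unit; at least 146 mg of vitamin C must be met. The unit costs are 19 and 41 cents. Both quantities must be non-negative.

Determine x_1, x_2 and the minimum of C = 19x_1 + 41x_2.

x_1 = 34, x_2 = 13, minimum C = 1179

Vertices and C = 19x_1 + 41x_2:
  (0, 64) → C = 2624
  (73, 0) → C = 1387
  (34, 13) → C = 1179
The feasible region is unbounded (it extends along (0, 1), (1, 0)), but C strictly increases along every unbounded feasible direction, so there is no improving ray and the minimum is attained at a vertex.

At the optimal vertex, 6x_1 + 4x_2 = 256 and 2x_1 + 6x_2 = 146.
Solving simultaneously gives x_1 = 34, x_2 = 13.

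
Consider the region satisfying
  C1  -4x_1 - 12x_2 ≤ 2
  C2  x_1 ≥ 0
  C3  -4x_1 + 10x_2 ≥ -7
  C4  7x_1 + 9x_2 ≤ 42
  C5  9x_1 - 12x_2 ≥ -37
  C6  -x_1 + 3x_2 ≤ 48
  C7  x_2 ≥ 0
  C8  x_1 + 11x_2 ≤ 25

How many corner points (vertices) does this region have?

Intersecting each pair of boundary lines and keeping only the points that satisfy every inequality leaves:
  (0, 0)
  (0, 25/11)
  (483/106, 119/106)
  (7/4, 0)
  (237/68, 133/68)

5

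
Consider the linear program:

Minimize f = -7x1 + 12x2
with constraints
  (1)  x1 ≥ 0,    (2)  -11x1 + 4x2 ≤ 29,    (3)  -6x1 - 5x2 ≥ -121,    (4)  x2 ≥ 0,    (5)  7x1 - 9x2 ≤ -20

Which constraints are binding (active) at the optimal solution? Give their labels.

Vertices and f = -7x1 + 12x2:
  (0, 29/4) → f = 87
  (0, 20/9) → f = 80/3
  (339/79, 1505/79) → f = 15687/79
  (989/89, 967/89) → f = 4681/89

The minimum is at (0, 20/9). Substituting into each constraint, equality holds for (1) and (5); the remaining constraints have slack.

(1) and (5)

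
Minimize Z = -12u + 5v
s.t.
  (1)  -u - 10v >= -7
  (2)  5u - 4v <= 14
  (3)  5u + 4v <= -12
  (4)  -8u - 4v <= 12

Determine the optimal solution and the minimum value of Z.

Feasible corners and Z = -12u + 5v:
  (1/5, -13/4) → Z = -373/20
  (2/13, -43/13) → Z = -239/13
  (0, -3) → Z = -15

u = 1/5, v = -13/4, minimum Z = -373/20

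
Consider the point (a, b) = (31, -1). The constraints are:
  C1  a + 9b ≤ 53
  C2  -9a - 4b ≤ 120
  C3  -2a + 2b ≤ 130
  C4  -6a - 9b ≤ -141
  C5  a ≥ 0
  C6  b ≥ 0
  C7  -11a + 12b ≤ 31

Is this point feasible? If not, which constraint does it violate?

Constraint C6: b = -1, which is not ≥ 0. All other constraints are satisfied.

not feasible — violates C6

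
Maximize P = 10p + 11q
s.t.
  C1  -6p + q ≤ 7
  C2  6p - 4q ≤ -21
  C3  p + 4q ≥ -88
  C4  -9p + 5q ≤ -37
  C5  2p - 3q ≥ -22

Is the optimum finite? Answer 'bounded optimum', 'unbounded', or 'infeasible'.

infeasible

The boundaries -6p + q = 7 and 6p - 4q = -21 meet at (-7/18, 14/3), but that point violates -9p + 5q ≤ -37. Every candidate vertex is excluded by some other constraint, so the feasible region is empty.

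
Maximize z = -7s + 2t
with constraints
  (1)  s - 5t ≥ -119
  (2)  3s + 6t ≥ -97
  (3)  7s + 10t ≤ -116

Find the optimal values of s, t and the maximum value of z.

s = -1199/21, t = 260/21, maximum z = 2971/7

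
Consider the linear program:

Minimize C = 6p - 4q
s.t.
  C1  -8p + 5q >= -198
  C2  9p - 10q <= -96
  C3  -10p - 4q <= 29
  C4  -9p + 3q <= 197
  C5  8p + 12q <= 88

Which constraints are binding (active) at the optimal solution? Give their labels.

C3 and C5

Feasible corners and C = 6p - 4q:
  (-337/68, 699/136) → C = -855/17
  (-68/47, 390/47) → C = -1968/47
  (-175/22, 139/11) → C = -1081/11

The minimum is at (-175/22, 139/11). Substituting into each constraint, equality holds for C3 and C5; the remaining constraints have slack.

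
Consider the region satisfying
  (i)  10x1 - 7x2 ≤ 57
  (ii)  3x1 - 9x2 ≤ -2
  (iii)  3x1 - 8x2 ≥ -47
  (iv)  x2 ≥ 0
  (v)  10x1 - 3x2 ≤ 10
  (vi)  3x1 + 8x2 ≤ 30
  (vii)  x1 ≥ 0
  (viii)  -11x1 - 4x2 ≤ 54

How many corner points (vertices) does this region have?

4

The feasible vertices (each the meet of two boundaries and inside every other half-plane) are:
  (32/27, 50/81)
  (0, 2/9)
  (170/89, 270/89)
  (0, 15/4)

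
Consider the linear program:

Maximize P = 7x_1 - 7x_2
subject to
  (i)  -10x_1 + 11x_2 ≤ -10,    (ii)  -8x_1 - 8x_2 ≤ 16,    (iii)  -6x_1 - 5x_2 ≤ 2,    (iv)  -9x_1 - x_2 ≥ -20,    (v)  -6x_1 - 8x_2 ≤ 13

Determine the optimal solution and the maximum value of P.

The optimum lies where -6x_1 - 5x_2 = 2 and -9x_1 - x_2 = -20.
Solving simultaneously gives x_1 = 34/13, x_2 = -46/13.

x_1 = 34/13, x_2 = -46/13, maximum P = 560/13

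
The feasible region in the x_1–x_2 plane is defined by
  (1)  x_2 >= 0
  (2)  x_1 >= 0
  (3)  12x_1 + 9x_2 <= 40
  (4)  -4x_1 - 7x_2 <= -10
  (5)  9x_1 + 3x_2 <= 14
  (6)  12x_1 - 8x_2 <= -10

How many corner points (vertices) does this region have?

Pairwise boundary intersections that survive every other constraint:
  (0, 40/9)
  (0, 10/7)
  (2/15, 64/15)
  (5/58, 40/29)
  (41/54, 43/18)

5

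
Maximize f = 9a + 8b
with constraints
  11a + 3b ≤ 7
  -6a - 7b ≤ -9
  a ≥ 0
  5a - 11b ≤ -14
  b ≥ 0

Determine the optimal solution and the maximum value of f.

Vertices and f = 9a + 8b:
  (0, 7/3) → f = 56/3
  (35/136, 189/136) → f = 1827/136
  (0, 9/7) → f = 72/7
  (1/101, 129/101) → f = 1041/101

a = 0, b = 7/3, maximum f = 56/3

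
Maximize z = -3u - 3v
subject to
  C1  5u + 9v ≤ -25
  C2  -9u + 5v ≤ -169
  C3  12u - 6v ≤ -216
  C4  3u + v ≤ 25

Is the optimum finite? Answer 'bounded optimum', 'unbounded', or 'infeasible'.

unbounded

From the feasible point (-349, -662), moving in the direction (-5, -9) keeps every constraint satisfied while z increases without bound.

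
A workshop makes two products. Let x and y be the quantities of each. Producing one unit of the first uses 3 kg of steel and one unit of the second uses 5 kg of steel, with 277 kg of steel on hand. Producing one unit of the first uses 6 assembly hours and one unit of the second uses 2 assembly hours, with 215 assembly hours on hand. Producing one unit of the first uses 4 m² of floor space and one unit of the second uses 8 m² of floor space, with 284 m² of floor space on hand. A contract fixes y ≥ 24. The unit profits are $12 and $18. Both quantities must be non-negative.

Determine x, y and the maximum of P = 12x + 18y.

Extreme points and P = 12x + 18y:
  (0, 71/2) → P = 639
  (0, 24) → P = 432
  (23, 24) → P = 708

x = 23, y = 24, maximum P = 708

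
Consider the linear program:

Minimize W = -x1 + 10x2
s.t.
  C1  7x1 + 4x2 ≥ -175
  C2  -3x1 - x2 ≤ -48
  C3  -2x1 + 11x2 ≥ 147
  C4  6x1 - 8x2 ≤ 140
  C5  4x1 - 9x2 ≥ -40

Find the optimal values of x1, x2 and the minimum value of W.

Corner points and W = -x1 + 10x2:
  (1358/25, 581/25) → W = 4452/25
  (883/26, 254/13) → W = 4197/26
  (790/11, 400/11) → W = 3210/11

x1 = 883/26, x2 = 254/13, minimum W = 4197/26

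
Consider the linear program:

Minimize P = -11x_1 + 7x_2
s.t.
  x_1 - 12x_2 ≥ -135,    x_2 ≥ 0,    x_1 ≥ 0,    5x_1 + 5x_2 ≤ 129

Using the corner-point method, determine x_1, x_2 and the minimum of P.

x_1 = 129/5, x_2 = 0, minimum P = -1419/5

Feasible corners and P = -11x_1 + 7x_2:
  (0, 45/4) → P = 315/4
  (873/65, 804/65) → P = -795/13
  (0, 0) → P = 0
  (129/5, 0) → P = -1419/5

At the optimal vertex, x_2 = 0 and 5x_1 + 5x_2 = 129.
Solving simultaneously gives x_1 = 129/5, x_2 = 0.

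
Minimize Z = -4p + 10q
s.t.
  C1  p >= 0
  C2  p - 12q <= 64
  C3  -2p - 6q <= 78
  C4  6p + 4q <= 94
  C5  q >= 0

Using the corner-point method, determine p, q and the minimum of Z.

Corner points and Z = -4p + 10q:
  (0, 47/2) → Z = 235
  (0, 0) → Z = 0
  (47/3, 0) → Z = -188/3

The optimum lies where 6p + 4q = 94 and q = 0.
Solving simultaneously gives p = 47/3, q = 0.

p = 47/3, q = 0, minimum Z = -188/3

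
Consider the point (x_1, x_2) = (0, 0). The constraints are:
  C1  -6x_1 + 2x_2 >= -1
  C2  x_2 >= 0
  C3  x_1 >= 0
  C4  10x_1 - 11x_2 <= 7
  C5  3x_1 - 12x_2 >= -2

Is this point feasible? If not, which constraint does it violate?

C1: 0 ≥ -1 ✓
C2: 0 ≥ 0 ✓
C3: 0 ≥ 0 ✓
C4: 0 ≤ 7 ✓
C5: 0 ≥ -2 ✓

feasible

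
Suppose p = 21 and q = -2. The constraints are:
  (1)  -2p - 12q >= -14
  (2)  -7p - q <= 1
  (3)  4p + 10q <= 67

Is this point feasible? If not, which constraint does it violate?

Constraint (1): -2p - 12q = -18, which is not ≥ -14. All other constraints are satisfied.

not feasible — violates (1)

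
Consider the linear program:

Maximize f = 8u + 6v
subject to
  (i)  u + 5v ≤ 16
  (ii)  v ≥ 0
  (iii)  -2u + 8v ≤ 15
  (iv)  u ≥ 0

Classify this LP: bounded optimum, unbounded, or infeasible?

bounded optimum

Extreme points and f = 8u + 6v:
  (16, 0) → f = 128
  (53/18, 47/18) → f = 353/9
  (0, 0) → f = 0
  (0, 15/8) → f = 45/4
The feasible region has finitely many vertices and no improving ray; the maximum is 128 at (16, 0).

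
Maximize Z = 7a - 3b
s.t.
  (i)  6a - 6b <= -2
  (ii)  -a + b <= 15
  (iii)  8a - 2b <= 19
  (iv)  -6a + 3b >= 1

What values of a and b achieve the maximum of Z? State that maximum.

a = 59/12, b = 61/6, maximum Z = 47/12

Corner points and Z = 7a - 3b:
  (0, 1/3) → Z = -1
  (49/6, 139/6) → Z = -37/3
  (59/12, 61/6) → Z = 47/12
The feasible region is unbounded (it extends along (-1, -1)), but Z strictly decreases along every unbounded feasible direction, so there is no improving ray and the maximum is attained at a vertex.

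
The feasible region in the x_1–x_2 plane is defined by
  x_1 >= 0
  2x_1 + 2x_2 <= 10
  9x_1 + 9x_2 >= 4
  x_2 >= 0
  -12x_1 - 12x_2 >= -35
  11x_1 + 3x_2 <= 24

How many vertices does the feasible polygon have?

Pairwise boundary intersections that survive every other constraint:
  (0, 4/9)
  (0, 35/12)
  (4/9, 0)
  (24/11, 0)
  (61/32, 97/96)

5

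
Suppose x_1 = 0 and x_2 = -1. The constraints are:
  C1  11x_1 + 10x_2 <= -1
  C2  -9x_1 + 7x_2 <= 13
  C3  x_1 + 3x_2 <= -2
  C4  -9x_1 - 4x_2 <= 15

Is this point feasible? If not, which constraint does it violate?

feasible

C1: -10 ≤ -1 ✓
C2: -7 ≤ 13 ✓
C3: -3 ≤ -2 ✓
C4: 4 ≤ 15 ✓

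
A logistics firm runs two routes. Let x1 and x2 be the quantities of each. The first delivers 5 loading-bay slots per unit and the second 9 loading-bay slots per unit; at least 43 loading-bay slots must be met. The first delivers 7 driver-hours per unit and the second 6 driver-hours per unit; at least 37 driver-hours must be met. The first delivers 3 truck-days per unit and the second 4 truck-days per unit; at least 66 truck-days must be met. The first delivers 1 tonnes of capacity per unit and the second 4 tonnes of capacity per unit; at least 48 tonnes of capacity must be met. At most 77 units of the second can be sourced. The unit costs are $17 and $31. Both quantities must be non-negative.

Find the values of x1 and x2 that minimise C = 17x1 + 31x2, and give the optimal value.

x1 = 9, x2 = 39/4, minimum C = 1821/4

Vertices and C = 17x1 + 31x2:
  (0, 33/2) → C = 1023/2
  (0, 77) → C = 2387
  (48, 0) → C = 816
  (9, 39/4) → C = 1821/4
The feasible region is unbounded (it extends along (1, 0)), but C strictly increases along every unbounded feasible direction, so there is no improving ray and the minimum is attained at a vertex.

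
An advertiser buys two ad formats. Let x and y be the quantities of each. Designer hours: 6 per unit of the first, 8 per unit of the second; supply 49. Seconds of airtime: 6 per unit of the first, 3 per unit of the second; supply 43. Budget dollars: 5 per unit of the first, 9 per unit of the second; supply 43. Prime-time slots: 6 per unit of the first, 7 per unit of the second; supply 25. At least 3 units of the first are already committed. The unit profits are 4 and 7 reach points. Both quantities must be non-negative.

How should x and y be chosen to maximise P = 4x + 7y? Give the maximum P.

At the optimal vertex, 6x + 7y = 25 and x = 3.
Solving simultaneously gives x = 3, y = 1.

x = 3, y = 1, maximum P = 19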